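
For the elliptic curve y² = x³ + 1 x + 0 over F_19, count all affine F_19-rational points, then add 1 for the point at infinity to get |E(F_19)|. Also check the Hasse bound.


Affine points = {(0, 0), (3, 7), (3, 12), (4, 7), (4, 12), (5, 4), (5, 15), (8, 8), (8, 11), (9, 4), (9, 15), (12, 7), (12, 12), (13, 5), (13, 14), (17, 3), (17, 16), (18, 6), (18, 13)}; affine count = 19; |E(F_19)| = 20.

Discriminant check: Δ ∝ 4a³ + 27b² = 4·1³ + 27·0² = 4·1 + 27·0 ≡ 4 (mod 19). Nonzero ⇒ E is nonsingular.
For each x ∈ F_19, compute rhs = x³ + 1·x + 0 mod 19, then count y ∈ F_19 with y² ≡ rhs.
  x = 0: rhs = 0, matching y values: 0 (1 points).
  x = 1: rhs = 2, matching y values: none (0 points).
  x = 2: rhs = 10, matching y values: none (0 points).
  x = 3: rhs = 11, matching y values: 7, 12 (2 points).
  x = 4: rhs = 11, matching y values: 7, 12 (2 points).
  x = 5: rhs = 16, matching y values: 4, 15 (2 points).
  x = 6: rhs = 13, matching y values: none (0 points).
  x = 7: rhs = 8, matching y values: none (0 points).
  x = 8: rhs = 7, matching y values: 8, 11 (2 points).
  x = 9: rhs = 16, matching y values: 4, 15 (2 points).
  x = 10: rhs = 3, matching y values: none (0 points).
  x = 11: rhs = 12, matching y values: none (0 points).
  x = 12: rhs = 11, matching y values: 7, 12 (2 points).
  x = 13: rhs = 6, matching y values: 5, 14 (2 points).
  x = 14: rhs = 3, matching y values: none (0 points).
  x = 15: rhs = 8, matching y values: none (0 points).
  x = 16: rhs = 8, matching y values: none (0 points).
  x = 17: rhs = 9, matching y values: 3, 16 (2 points).
  x = 18: rhs = 17, matching y values: 6, 13 (2 points).
Total affine count: 19.
Full point count |E(F_19)| = 19 + 1 = 20.
Hasse bound: |20 − (19+1)| = |0| = 0 ≤ 2√19 ≈ 8.7178 ✓.


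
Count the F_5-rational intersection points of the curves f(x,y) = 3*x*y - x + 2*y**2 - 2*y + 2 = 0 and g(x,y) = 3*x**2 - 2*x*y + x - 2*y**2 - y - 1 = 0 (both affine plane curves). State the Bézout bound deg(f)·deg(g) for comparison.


Common zeros: {(2, 3), (4, 1)}; count = 2; Bézout bound = 4.

deg(f) = 2, deg(g) = 2, so Bézout bound = 4.
Scan x ∈ F_5. For each x, list the y ∈ F_5 with f(x, y) ≡ 0 and those with g(x, y) ≡ 0 (mod 5); the common zeros in that column are the intersection.
  x = 0: f ≡ 0 at y ∈ ∅; g ≡ 0 at y ∈ ∅; common: ∅.
  x = 1: f ≡ 0 at y ∈ ∅; g ≡ 0 at y ∈ ∅; common: ∅.
  x = 2: f ≡ 0 at y ∈ {0, 3}; g ≡ 0 at y ∈ {2, 3}; common: {3}.
  x = 3: f ≡ 0 at y ∈ ∅; g ≡ 0 at y ∈ {1, 3}; common: ∅.
  x = 4: f ≡ 0 at y ∈ {1, 4}; g ≡ 0 at y ∈ {1, 2}; common: {1}.
Collecting: common zeros = {(2, 3), (4, 1)}, so the count is 2.
Comparison with the Bézout bound: 2 ≤ 4 = deg(f)·deg(g), as expected for curves with no common component (the affine F_5-count falls short of the bound because intersections may lie at infinity, over extension fields, or carry multiplicity).


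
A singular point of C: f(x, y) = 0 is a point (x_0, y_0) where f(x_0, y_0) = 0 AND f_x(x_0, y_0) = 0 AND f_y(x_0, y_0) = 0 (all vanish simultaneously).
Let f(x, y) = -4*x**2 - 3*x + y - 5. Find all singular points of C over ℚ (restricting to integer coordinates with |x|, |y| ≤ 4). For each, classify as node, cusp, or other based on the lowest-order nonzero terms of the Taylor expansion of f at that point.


No singular points in the scanned grid; C is smooth there.

Compute partial derivatives:
  f_x = -8*x - 3.
  f_y = 1.
f_y = 1 is a nonzero constant, so f_y never vanishes: no point (x, y) can satisfy f = f_x = f_y = 0. In particular no (x, y) ∈ {−4, ..., 4}² is singular; the curve is smooth.


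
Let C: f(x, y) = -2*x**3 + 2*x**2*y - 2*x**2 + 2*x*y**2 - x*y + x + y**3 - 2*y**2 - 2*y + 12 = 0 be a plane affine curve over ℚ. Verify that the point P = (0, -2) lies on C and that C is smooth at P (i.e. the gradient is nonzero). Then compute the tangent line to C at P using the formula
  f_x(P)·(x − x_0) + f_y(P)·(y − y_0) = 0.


Tangent line at P: 11*x + 18*y + 36 = 0.

Step 1: f(0, -2) = 0, so P lies on C.
Step 2: partial derivatives
  f_x(x, y) = -6*x**2 + 4*x*y - 4*x + 2*y**2 - y + 1, f_y(x, y) = 2*x**2 + 4*x*y - x + 3*y**2 - 4*y - 2.
  f_x(P) = 11, f_y(P) = 18 (gradient nonzero, so P is smooth).
Step 3: tangent line at P: 11·(x − 0) + 18·(y − -2) = 0.
Expanding: 11*x + 18*y + 36 = 0.


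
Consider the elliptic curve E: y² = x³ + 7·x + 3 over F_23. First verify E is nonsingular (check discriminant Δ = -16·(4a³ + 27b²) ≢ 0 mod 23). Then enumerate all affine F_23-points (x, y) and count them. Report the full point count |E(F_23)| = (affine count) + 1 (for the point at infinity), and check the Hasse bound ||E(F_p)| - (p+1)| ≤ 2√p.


Affine points = {(0, 7), (0, 16), (2, 5), (2, 18), (4, 7), (4, 16), (5, 5), (5, 18), (6, 10), (6, 13), (7, 2), (7, 21), (9, 6), (9, 17), (11, 10), (11, 13), (14, 4), (14, 19), (16, 5), (16, 18), (18, 2), (18, 21), (19, 7), (19, 16), (20, 1), (20, 22), (21, 2), (21, 21), (22, 8), (22, 15)}; affine count = 30; |E(F_23)| = 31.

Discriminant check: Δ ∝ 4a³ + 27b² = 4·7³ + 27·3² = 4·343 + 27·9 ≡ 5 (mod 23). Nonzero ⇒ E is nonsingular.
For each x ∈ F_23, compute rhs = x³ + 7·x + 3 mod 23, then count y ∈ F_23 with y² ≡ rhs.
  x = 0: rhs = 3, matching y values: 7, 16 (2 points).
  x = 1: rhs = 11, matching y values: none (0 points).
  x = 2: rhs = 2, matching y values: 5, 18 (2 points).
  x = 3: rhs = 5, matching y values: none (0 points).
  x = 4: rhs = 3, matching y values: 7, 16 (2 points).
  x = 5: rhs = 2, matching y values: 5, 18 (2 points).
  x = 6: rhs = 8, matching y values: 10, 13 (2 points).
  x = 7: rhs = 4, matching y values: 2, 21 (2 points).
  x = 8: rhs = 19, matching y values: none (0 points).
  x = 9: rhs = 13, matching y values: 6, 17 (2 points).
  x = 10: rhs = 15, matching y values: none (0 points).
  x = 11: rhs = 8, matching y values: 10, 13 (2 points).
  x = 12: rhs = 21, matching y values: none (0 points).
  x = 13: rhs = 14, matching y values: none (0 points).
  x = 14: rhs = 16, matching y values: 4, 19 (2 points).
  x = 15: rhs = 10, matching y values: none (0 points).
  x = 16: rhs = 2, matching y values: 5, 18 (2 points).
  x = 17: rhs = 21, matching y values: none (0 points).
  x = 18: rhs = 4, matching y values: 2, 21 (2 points).
  x = 19: rhs = 3, matching y values: 7, 16 (2 points).
  x = 20: rhs = 1, matching y values: 1, 22 (2 points).
  x = 21: rhs = 4, matching y values: 2, 21 (2 points).
  x = 22: rhs = 18, matching y values: 8, 15 (2 points).
Total affine count: 30.
Full point count |E(F_23)| = 30 + 1 = 31.
Hasse bound: |31 − (23+1)| = |7| = 7 ≤ 2√23 ≈ 9.5917 ✓.


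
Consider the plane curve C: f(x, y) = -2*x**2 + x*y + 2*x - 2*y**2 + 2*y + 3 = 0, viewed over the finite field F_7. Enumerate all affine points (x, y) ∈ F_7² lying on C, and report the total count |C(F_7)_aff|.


Affine F_7-points: {(0, 4), (2, 3), (2, 6), (3, 2), (3, 4), (4, 0), (4, 3), (6, 2)}; count = 8.

For each of the 49 pairs (x, y) ∈ F_7², evaluate f(x, y) mod 7. Record the zeros.
  x = 0: [0↦3, 1↦3, 2↦6, 3↦5, 4↦0, 5↦5, 6↦6]  zeros at y ∈ {4}
  x = 1: [0↦3, 1↦4, 2↦1, 3↦1, 4↦4, 5↦3, 6↦5]  zeros at y ∈ ∅
  x = 2: [0↦6, 1↦1, 2↦6, 3↦0, 4↦4, 5↦4, 6↦0]  zeros at y ∈ {3, 6}
  x = 3: [0↦5, 1↦1, 2↦0, 3↦2, 4↦0, 5↦1, 6↦5]  zeros at y ∈ {2, 4}
  x = 4: [0↦0, 1↦4, 2↦4, 3↦0, 4↦6, 5↦1, 6↦6]  zeros at y ∈ {0, 3}
  x = 5: [0↦5, 1↦3, 2↦4, 3↦1, 4↦1, 5↦4, 6↦3]  zeros at y ∈ ∅
  x = 6: [0↦6, 1↦5, 2↦0, 3↦5, 4↦6, 5↦3, 6↦3]  zeros at y ∈ {2}
Collecting zeros: affine points = {(0, 4), (2, 3), (2, 6), (3, 2), (3, 4), (4, 0), (4, 3), (6, 2)}.
Total count |C(F_7)_aff| = 8.


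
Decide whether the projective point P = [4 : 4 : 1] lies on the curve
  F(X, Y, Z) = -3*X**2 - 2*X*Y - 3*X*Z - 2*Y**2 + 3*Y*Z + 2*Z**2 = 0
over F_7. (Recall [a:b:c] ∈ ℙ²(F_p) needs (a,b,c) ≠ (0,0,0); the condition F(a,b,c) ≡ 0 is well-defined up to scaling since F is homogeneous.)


F(4,4,1) ≡ 2 (mod 7); P is NOT on the curve.

Evaluate F(4, 4, 1) term-by-term (mod 7).
  -3*X**2 ↦ -3·16·1·1 = -48
  -2*X*Y ↦ -2·4·4·1 = -32
  -3*X*Z ↦ -3·4·1·1 = -12
  -2*Y**2 ↦ -2·1·16·1 = -32
  3*Y*Z ↦ 3·1·4·1 = 12
  2*Z**2 ↦ 2·1·1·1 = 2
Sum: F(4, 4, 1) = (-48) + (-32) + (-12) + (-32) + (12) + (2) = -110.
Reducing mod 7: -110 ≡ 2 (mod 7).
Since F(a, b, c) ≡ 2 ≠ 0 (mod 7), P does NOT lie on the curve.


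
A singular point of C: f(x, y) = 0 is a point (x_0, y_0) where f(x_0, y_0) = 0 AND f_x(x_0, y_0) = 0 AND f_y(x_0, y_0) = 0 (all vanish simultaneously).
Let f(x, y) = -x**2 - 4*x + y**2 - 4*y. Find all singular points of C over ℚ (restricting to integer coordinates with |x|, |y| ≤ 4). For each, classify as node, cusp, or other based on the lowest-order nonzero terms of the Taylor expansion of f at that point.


Singular points: {(-2, 2)}; classification: node.

Compute partial derivatives:
  f_x = -2*x - 4.
  f_y = 2*y - 4.
Scan x_0 ∈ {−4, ..., 4}. For each x_0, f_y(x_0, y) is a polynomial in y; find its integer roots y ∈ {−4, ..., 4}, then test f_x and f at those candidates.
  x = -4: f_y(-4, y) = 2*y - 4; vanishes at y ∈ {2}. (-4, 2): f_x = 4 ≠ 0.
  x = -3: f_y(-3, y) = 2*y - 4; vanishes at y ∈ {2}. (-3, 2): f_x = 2 ≠ 0.
  x = -2: f_y(-2, y) = 2*y - 4; vanishes at y ∈ {2}. (-2, 2): f_x = 0, f = 0 — SINGULAR.
  x = -1: f_y(-1, y) = 2*y - 4; vanishes at y ∈ {2}. (-1, 2): f_x = -2 ≠ 0.
  x = 0: f_y(0, y) = 2*y - 4; vanishes at y ∈ {2}. (0, 2): f_x = -4 ≠ 0.
  x = 1: f_y(1, y) = 2*y - 4; vanishes at y ∈ {2}. (1, 2): f_x = -6 ≠ 0.
  x = 2: f_y(2, y) = 2*y - 4; vanishes at y ∈ {2}. (2, 2): f_x = -8 ≠ 0.
  x = 3: f_y(3, y) = 2*y - 4; vanishes at y ∈ {2}. (3, 2): f_x = -10 ≠ 0.
  x = 4: f_y(4, y) = 2*y - 4; vanishes at y ∈ {2}. (4, 2): f_x = -12 ≠ 0.
Only singular point on the grid: (-2, 2).
Classify: substitute x = -2 + u, y = 2 + v and expand: f = -u**2 + v**2.
No constant or linear terms (consistent with a singular point). Quadratic part: -u**2 + v**2. Cubic part: 0.
The quadratic part v**2 - u**2 = (v − u)(v + u) splits into two distinct linear factors, so there are two distinct tangent lines y − 2 = ±(x − -2) — this is a node (ordinary double point).
Classification: node.


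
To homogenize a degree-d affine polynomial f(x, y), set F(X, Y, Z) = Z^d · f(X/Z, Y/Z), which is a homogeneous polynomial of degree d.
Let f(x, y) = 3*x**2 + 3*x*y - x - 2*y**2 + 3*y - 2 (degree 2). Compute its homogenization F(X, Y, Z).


F(X, Y, Z) = 3*X**2 + 3*X*Y - X*Z - 2*Y**2 + 3*Y*Z - 2*Z**2

deg(f) = 2.
Substitute x = X/Z, y = Y/Z into f, then multiply by Z^2.
  monomial 3·x^2·y^0 ↦ 3·X^2·Y^0·Z^0.
  monomial 3·x^1·y^1 ↦ 3·X^1·Y^1·Z^0.
  monomial -1·x^1·y^0 ↦ -1·X^1·Y^0·Z^1.
  monomial -2·x^0·y^2 ↦ -2·X^0·Y^2·Z^0.
  monomial 3·x^0·y^1 ↦ 3·X^0·Y^1·Z^1.
  monomial -2·x^0·y^0 ↦ -2·X^0·Y^0·Z^2.
Collecting: F(X, Y, Z) = 3*X**2 + 3*X*Y - X*Z - 2*Y**2 + 3*Y*Z - 2*Z**2.


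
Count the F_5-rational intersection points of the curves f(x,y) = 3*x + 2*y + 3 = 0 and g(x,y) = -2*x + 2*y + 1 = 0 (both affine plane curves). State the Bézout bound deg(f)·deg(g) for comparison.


Common zeros: ∅; count = 0; Bézout bound = 1.

deg(f) = 1, deg(g) = 1, so Bézout bound = 1.
Scan x ∈ F_5. For each x, list the y ∈ F_5 with f(x, y) ≡ 0 and those with g(x, y) ≡ 0 (mod 5); the common zeros in that column are the intersection.
  x = 0: f ≡ 0 at y ∈ {1}; g ≡ 0 at y ∈ {2}; common: ∅.
  x = 1: f ≡ 0 at y ∈ {2}; g ≡ 0 at y ∈ {3}; common: ∅.
  x = 2: f ≡ 0 at y ∈ {3}; g ≡ 0 at y ∈ {4}; common: ∅.
  x = 3: f ≡ 0 at y ∈ {4}; g ≡ 0 at y ∈ {0}; common: ∅.
  x = 4: f ≡ 0 at y ∈ {0}; g ≡ 0 at y ∈ {1}; common: ∅.
Collecting: common zeros = ∅, so the count is 0.
Comparison with the Bézout bound: 0 ≤ 1 = deg(f)·deg(g), as expected for curves with no common component (the affine F_5-count falls short of the bound because intersections may lie at infinity, over extension fields, or carry multiplicity).


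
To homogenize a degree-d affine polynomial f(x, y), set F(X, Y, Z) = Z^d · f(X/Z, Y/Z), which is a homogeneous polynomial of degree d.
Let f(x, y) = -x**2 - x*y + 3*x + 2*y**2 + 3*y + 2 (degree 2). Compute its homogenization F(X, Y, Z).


F(X, Y, Z) = -X**2 - X*Y + 3*X*Z + 2*Y**2 + 3*Y*Z + 2*Z**2

deg(f) = 2.
Substitute x = X/Z, y = Y/Z into f, then multiply by Z^2.
  monomial -1·x^2·y^0 ↦ -1·X^2·Y^0·Z^0.
  monomial -1·x^1·y^1 ↦ -1·X^1·Y^1·Z^0.
  monomial 3·x^1·y^0 ↦ 3·X^1·Y^0·Z^1.
  monomial 2·x^0·y^2 ↦ 2·X^0·Y^2·Z^0.
  monomial 3·x^0·y^1 ↦ 3·X^0·Y^1·Z^1.
  monomial 2·x^0·y^0 ↦ 2·X^0·Y^0·Z^2.
Collecting: F(X, Y, Z) = -X**2 - X*Y + 3*X*Z + 2*Y**2 + 3*Y*Z + 2*Z**2.


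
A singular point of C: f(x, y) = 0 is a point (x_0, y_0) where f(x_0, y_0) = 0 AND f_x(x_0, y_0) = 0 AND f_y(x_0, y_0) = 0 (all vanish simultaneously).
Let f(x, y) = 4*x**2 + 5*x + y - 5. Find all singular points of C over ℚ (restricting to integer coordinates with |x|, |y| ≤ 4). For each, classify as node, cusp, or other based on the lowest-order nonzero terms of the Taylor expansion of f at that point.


No singular points in the scanned grid; C is smooth there.

Compute partial derivatives:
  f_x = 8*x + 5.
  f_y = 1.
f_y = 1 is a nonzero constant, so f_y never vanishes: no point (x, y) can satisfy f = f_x = f_y = 0. In particular no (x, y) ∈ {−4, ..., 4}² is singular; the curve is smooth.


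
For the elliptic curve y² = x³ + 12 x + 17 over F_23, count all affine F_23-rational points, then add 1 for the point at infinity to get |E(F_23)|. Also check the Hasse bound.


Affine points = {(2, 7), (2, 16), (5, 8), (5, 15), (6, 11), (6, 12), (8, 2), (8, 21), (9, 7), (9, 16), (11, 10), (11, 13), (12, 7), (12, 16), (13, 1), (13, 22), (14, 10), (14, 13), (16, 2), (16, 21), (18, 4), (18, 19), (20, 0), (21, 10), (21, 13), (22, 2), (22, 21)}; affine count = 27; |E(F_23)| = 28.

Discriminant check: Δ ∝ 4a³ + 27b² = 4·12³ + 27·17² = 4·1728 + 27·289 ≡ 18 (mod 23). Nonzero ⇒ E is nonsingular.
For each x ∈ F_23, compute rhs = x³ + 12·x + 17 mod 23, then count y ∈ F_23 with y² ≡ rhs.
  x = 0: rhs = 17, matching y values: none (0 points).
  x = 1: rhs = 7, matching y values: none (0 points).
  x = 2: rhs = 3, matching y values: 7, 16 (2 points).
  x = 3: rhs = 11, matching y values: none (0 points).
  x = 4: rhs = 14, matching y values: none (0 points).
  x = 5: rhs = 18, matching y values: 8, 15 (2 points).
  x = 6: rhs = 6, matching y values: 11, 12 (2 points).
  x = 7: rhs = 7, matching y values: none (0 points).
  x = 8: rhs = 4, matching y values: 2, 21 (2 points).
  x = 9: rhs = 3, matching y values: 7, 16 (2 points).
  x = 10: rhs = 10, matching y values: none (0 points).
  x = 11: rhs = 8, matching y values: 10, 13 (2 points).
  x = 12: rhs = 3, matching y values: 7, 16 (2 points).
  x = 13: rhs = 1, matching y values: 1, 22 (2 points).
  x = 14: rhs = 8, matching y values: 10, 13 (2 points).
  x = 15: rhs = 7, matching y values: none (0 points).
  x = 16: rhs = 4, matching y values: 2, 21 (2 points).
  x = 17: rhs = 5, matching y values: none (0 points).
  x = 18: rhs = 16, matching y values: 4, 19 (2 points).
  x = 19: rhs = 20, matching y values: none (0 points).
  x = 20: rhs = 0, matching y values: 0 (1 points).
  x = 21: rhs = 8, matching y values: 10, 13 (2 points).
  x = 22: rhs = 4, matching y values: 2, 21 (2 points).
Total affine count: 27.
Full point count |E(F_23)| = 27 + 1 = 28.
Hasse bound: |28 − (23+1)| = |4| = 4 ≤ 2√23 ≈ 9.5917 ✓.


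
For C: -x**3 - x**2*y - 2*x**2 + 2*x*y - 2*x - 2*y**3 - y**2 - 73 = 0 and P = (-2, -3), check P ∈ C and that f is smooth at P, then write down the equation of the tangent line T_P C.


Tangent line at P: -24*x - 56*y - 216 = 0.

Step 1: f(-2, -3) = 0, so P lies on C.
Step 2: partial derivatives
  f_x(x, y) = -3*x**2 - 2*x*y - 4*x + 2*y - 2, f_y(x, y) = -x**2 + 2*x - 6*y**2 - 2*y.
  f_x(P) = -24, f_y(P) = -56 (gradient nonzero, so P is smooth).
Step 3: tangent line at P: -24·(x − -2) + -56·(y − -3) = 0.
Expanding: -24*x - 56*y - 216 = 0.


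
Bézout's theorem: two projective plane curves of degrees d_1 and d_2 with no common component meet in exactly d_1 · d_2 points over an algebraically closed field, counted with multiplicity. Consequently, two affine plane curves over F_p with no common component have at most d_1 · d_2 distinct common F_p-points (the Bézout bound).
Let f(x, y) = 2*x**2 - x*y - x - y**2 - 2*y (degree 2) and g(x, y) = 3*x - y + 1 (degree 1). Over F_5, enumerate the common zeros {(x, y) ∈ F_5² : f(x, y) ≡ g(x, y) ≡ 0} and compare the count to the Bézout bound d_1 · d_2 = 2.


Common zeros: {(3, 0)}; count = 1; Bézout bound = 2.

deg(f) = 2, deg(g) = 1, so Bézout bound = 2.
Scan x ∈ F_5. For each x, list the y ∈ F_5 with f(x, y) ≡ 0 and those with g(x, y) ≡ 0 (mod 5); the common zeros in that column are the intersection.
  x = 0: f ≡ 0 at y ∈ {0, 3}; g ≡ 0 at y ∈ {1}; common: ∅.
  x = 1: f ≡ 0 at y ∈ ∅; g ≡ 0 at y ∈ {4}; common: ∅.
  x = 2: f ≡ 0 at y ∈ {3}; g ≡ 0 at y ∈ {2}; common: ∅.
  x = 3: f ≡ 0 at y ∈ {0}; g ≡ 0 at y ∈ {0}; common: {0}.
  x = 4: f ≡ 0 at y ∈ ∅; g ≡ 0 at y ∈ {3}; common: ∅.
Collecting: common zeros = {(3, 0)}, so the count is 1.
Comparison with the Bézout bound: 1 ≤ 2 = deg(f)·deg(g), as expected for curves with no common component (the affine F_5-count falls short of the bound because intersections may lie at infinity, over extension fields, or carry multiplicity).


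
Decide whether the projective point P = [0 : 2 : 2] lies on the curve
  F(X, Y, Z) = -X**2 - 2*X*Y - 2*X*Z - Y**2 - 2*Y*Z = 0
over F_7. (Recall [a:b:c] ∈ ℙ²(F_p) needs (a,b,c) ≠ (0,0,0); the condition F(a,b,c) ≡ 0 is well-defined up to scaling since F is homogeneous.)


F(0,2,2) ≡ 2 (mod 7); P is NOT on the curve.

Evaluate F(0, 2, 2) term-by-term (mod 7).
  -X**2 ↦ -1·0·1·1 = 0
  -2*X*Y ↦ -2·0·2·1 = 0
  -2*X*Z ↦ -2·0·1·2 = 0
  -Y**2 ↦ -1·1·4·1 = -4
  -2*Y*Z ↦ -2·1·2·2 = -8
Sum: F(0, 2, 2) = (0) + (0) + (0) + (-4) + (-8) = -12.
Reducing mod 7: -12 ≡ 2 (mod 7).
Since F(a, b, c) ≡ 2 ≠ 0 (mod 7), P does NOT lie on the curve.


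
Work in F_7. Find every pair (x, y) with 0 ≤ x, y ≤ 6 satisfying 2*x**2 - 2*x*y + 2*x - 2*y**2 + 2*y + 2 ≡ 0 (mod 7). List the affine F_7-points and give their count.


Affine F_7-points: {(2, 0), (2, 6), (3, 6), (4, 0), (4, 4), (5, 5), (6, 4), (6, 5)}; count = 8.

For each of the 49 pairs (x, y) ∈ F_7², evaluate f(x, y) mod 7. Record the zeros.
  x = 0: [0↦2, 1↦2, 2↦5, 3↦4, 4↦6, 5↦4, 6↦5]  zeros at y ∈ ∅
  x = 1: [0↦6, 1↦4, 2↦5, 3↦2, 4↦2, 5↦5, 6↦4]  zeros at y ∈ ∅
  x = 2: [0↦0, 1↦3, 2↦2, 3↦4, 4↦2, 5↦3, 6↦0]  zeros at y ∈ {0, 6}
  x = 3: [0↦5, 1↦6, 2↦3, 3↦3, 4↦6, 5↦5, 6↦0]  zeros at y ∈ {6}
  x = 4: [0↦0, 1↦6, 2↦1, 3↦6, 4↦0, 5↦4, 6↦4]  zeros at y ∈ {0, 4}
  x = 5: [0↦6, 1↦3, 2↦3, 3↦6, 4↦5, 5↦0, 6↦5]  zeros at y ∈ {5}
  x = 6: [0↦2, 1↦4, 2↦2, 3↦3, 4↦0, 5↦0, 6↦3]  zeros at y ∈ {4, 5}
Collecting zeros: affine points = {(2, 0), (2, 6), (3, 6), (4, 0), (4, 4), (5, 5), (6, 4), (6, 5)}.
Total count |C(F_7)_aff| = 8.


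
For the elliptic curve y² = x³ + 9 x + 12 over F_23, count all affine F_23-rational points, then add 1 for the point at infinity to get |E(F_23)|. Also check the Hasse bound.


Affine points = {(0, 9), (0, 14), (6, 11), (6, 12), (7, 2), (7, 21), (11, 4), (11, 19), (12, 10), (12, 13), (13, 7), (13, 16), (15, 7), (15, 16), (17, 8), (17, 15), (18, 7), (18, 16), (19, 2), (19, 21), (20, 2), (20, 21), (21, 3), (21, 20), (22, 5), (22, 18)}; affine count = 26; |E(F_23)| = 27.

Discriminant check: Δ ∝ 4a³ + 27b² = 4·9³ + 27·12² = 4·729 + 27·144 ≡ 19 (mod 23). Nonzero ⇒ E is nonsingular.
For each x ∈ F_23, compute rhs = x³ + 9·x + 12 mod 23, then count y ∈ F_23 with y² ≡ rhs.
  x = 0: rhs = 12, matching y values: 9, 14 (2 points).
  x = 1: rhs = 22, matching y values: none (0 points).
  x = 2: rhs = 15, matching y values: none (0 points).
  x = 3: rhs = 20, matching y values: none (0 points).
  x = 4: rhs = 20, matching y values: none (0 points).
  x = 5: rhs = 21, matching y values: none (0 points).
  x = 6: rhs = 6, matching y values: 11, 12 (2 points).
  x = 7: rhs = 4, matching y values: 2, 21 (2 points).
  x = 8: rhs = 21, matching y values: none (0 points).
  x = 9: rhs = 17, matching y values: none (0 points).
  x = 10: rhs = 21, matching y values: none (0 points).
  x = 11: rhs = 16, matching y values: 4, 19 (2 points).
  x = 12: rhs = 8, matching y values: 10, 13 (2 points).
  x = 13: rhs = 3, matching y values: 7, 16 (2 points).
  x = 14: rhs = 7, matching y values: none (0 points).
  x = 15: rhs = 3, matching y values: 7, 16 (2 points).
  x = 16: rhs = 20, matching y values: none (0 points).
  x = 17: rhs = 18, matching y values: 8, 15 (2 points).
  x = 18: rhs = 3, matching y values: 7, 16 (2 points).
  x = 19: rhs = 4, matching y values: 2, 21 (2 points).
  x = 20: rhs = 4, matching y values: 2, 21 (2 points).
  x = 21: rhs = 9, matching y values: 3, 20 (2 points).
  x = 22: rhs = 2, matching y values: 5, 18 (2 points).
Total affine count: 26.
Full point count |E(F_23)| = 26 + 1 = 27.
Hasse bound: |27 − (23+1)| = |3| = 3 ≤ 2√23 ≈ 9.5917 ✓.


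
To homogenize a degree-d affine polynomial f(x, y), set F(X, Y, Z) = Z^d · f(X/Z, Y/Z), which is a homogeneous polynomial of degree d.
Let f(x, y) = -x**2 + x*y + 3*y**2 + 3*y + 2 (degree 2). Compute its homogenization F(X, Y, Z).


F(X, Y, Z) = -X**2 + X*Y + 3*Y**2 + 3*Y*Z + 2*Z**2

deg(f) = 2.
Substitute x = X/Z, y = Y/Z into f, then multiply by Z^2.
  monomial -1·x^2·y^0 ↦ -1·X^2·Y^0·Z^0.
  monomial 1·x^1·y^1 ↦ 1·X^1·Y^1·Z^0.
  monomial 3·x^0·y^2 ↦ 3·X^0·Y^2·Z^0.
  monomial 3·x^0·y^1 ↦ 3·X^0·Y^1·Z^1.
  monomial 2·x^0·y^0 ↦ 2·X^0·Y^0·Z^2.
Collecting: F(X, Y, Z) = -X**2 + X*Y + 3*Y**2 + 3*Y*Z + 2*Z**2.


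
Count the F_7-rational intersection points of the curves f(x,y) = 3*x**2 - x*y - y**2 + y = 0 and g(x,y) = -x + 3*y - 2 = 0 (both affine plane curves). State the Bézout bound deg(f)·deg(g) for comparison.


Common zeros: ∅; count = 0; Bézout bound = 2.

deg(f) = 2, deg(g) = 1, so Bézout bound = 2.
Scan x ∈ F_7. For each x, list the y ∈ F_7 with f(x, y) ≡ 0 and those with g(x, y) ≡ 0 (mod 7); the common zeros in that column are the intersection.
  x = 0: f ≡ 0 at y ∈ {0, 1}; g ≡ 0 at y ∈ {3}; common: ∅.
  x = 1: f ≡ 0 at y ∈ ∅; g ≡ 0 at y ∈ {1}; common: ∅.
  x = 2: f ≡ 0 at y ∈ {3}; g ≡ 0 at y ∈ {6}; common: ∅.
  x = 3: f ≡ 0 at y ∈ {6}; g ≡ 0 at y ∈ {4}; common: ∅.
  x = 4: f ≡ 0 at y ∈ ∅; g ≡ 0 at y ∈ {2}; common: ∅.
  x = 5: f ≡ 0 at y ∈ {1, 2}; g ≡ 0 at y ∈ {0}; common: ∅.
  x = 6: f ≡ 0 at y ∈ {3, 6}; g ≡ 0 at y ∈ {5}; common: ∅.
Collecting: common zeros = ∅, so the count is 0.
Comparison with the Bézout bound: 0 ≤ 2 = deg(f)·deg(g), as expected for curves with no common component (the affine F_7-count falls short of the bound because intersections may lie at infinity, over extension fields, or carry multiplicity).


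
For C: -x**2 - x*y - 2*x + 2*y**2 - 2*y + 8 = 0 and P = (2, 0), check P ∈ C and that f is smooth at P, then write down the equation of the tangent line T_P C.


Tangent line at P: -6*x - 4*y + 12 = 0.

Step 1: f(2, 0) = 0, so P lies on C.
Step 2: partial derivatives
  f_x(x, y) = -2*x - y - 2, f_y(x, y) = -x + 4*y - 2.
  f_x(P) = -6, f_y(P) = -4 (gradient nonzero, so P is smooth).
Step 3: tangent line at P: -6·(x − 2) + -4·(y − 0) = 0.
Expanding: -6*x - 4*y + 12 = 0.


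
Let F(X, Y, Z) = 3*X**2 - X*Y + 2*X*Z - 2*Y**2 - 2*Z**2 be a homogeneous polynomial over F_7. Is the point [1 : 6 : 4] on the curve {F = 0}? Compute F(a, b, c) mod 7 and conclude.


F(1,6,4) ≡ 6 (mod 7); P is NOT on the curve.

Evaluate F(1, 6, 4) term-by-term (mod 7).
  3*X**2 ↦ 3·1·1·1 = 3
  -X*Y ↦ -1·1·6·1 = -6
  2*X*Z ↦ 2·1·1·4 = 8
  -2*Y**2 ↦ -2·1·36·1 = -72
  -2*Z**2 ↦ -2·1·1·16 = -32
Sum: F(1, 6, 4) = (3) + (-6) + (8) + (-72) + (-32) = -99.
Reducing mod 7: -99 ≡ 6 (mod 7).
Since F(a, b, c) ≡ 6 ≠ 0 (mod 7), P does NOT lie on the curve.


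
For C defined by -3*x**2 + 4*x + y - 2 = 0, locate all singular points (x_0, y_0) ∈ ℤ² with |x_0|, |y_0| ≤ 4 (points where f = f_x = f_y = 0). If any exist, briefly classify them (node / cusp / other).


No singular points in the scanned grid; C is smooth there.

Compute partial derivatives:
  f_x = 4 - 6*x.
  f_y = 1.
f_y = 1 is a nonzero constant, so f_y never vanishes: no point (x, y) can satisfy f = f_x = f_y = 0. In particular no (x, y) ∈ {−4, ..., 4}² is singular; the curve is smooth.


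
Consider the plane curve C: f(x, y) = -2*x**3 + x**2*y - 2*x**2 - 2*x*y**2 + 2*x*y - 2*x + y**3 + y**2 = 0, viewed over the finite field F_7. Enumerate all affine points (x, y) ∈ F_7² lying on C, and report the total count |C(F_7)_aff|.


Affine F_7-points: {(0, 0), (0, 6), (1, 3), (2, 0), (4, 0), (4, 2), (4, 5), (5, 3)}; count = 8.

For each of the 49 pairs (x, y) ∈ F_7², evaluate f(x, y) mod 7. Record the zeros.
  x = 0: [0↦0, 1↦2, 2↦5, 3↦1, 4↦3, 5↦3, 6↦0]  zeros at y ∈ {0, 6}
  x = 1: [0↦1, 1↦4, 2↦4, 3↦0, 4↦5, 5↦4, 6↦3]  zeros at y ∈ {3}
  x = 2: [0↦0, 1↦6, 2↦5, 3↦3, 4↦6, 5↦6, 6↦2]  zeros at y ∈ {0}
  x = 3: [0↦6, 1↦3, 2↦3, 3↦5, 4↦1, 5↦4, 6↦6]  zeros at y ∈ ∅
  x = 4: [0↦0, 1↦4, 2↦0, 3↦1, 4↦6, 5↦0, 6↦3]  zeros at y ∈ {0, 2, 5}
  x = 5: [0↦5, 1↦4, 2↦5, 3↦0, 4↦2, 5↦3, 6↦2]  zeros at y ∈ {3}
  x = 6: [0↦2, 1↦5, 2↦6, 3↦4, 4↦5, 5↦1, 6↦5]  zeros at y ∈ ∅
Collecting zeros: affine points = {(0, 0), (0, 6), (1, 3), (2, 0), (4, 0), (4, 2), (4, 5), (5, 3)}.
Total count |C(F_7)_aff| = 8.


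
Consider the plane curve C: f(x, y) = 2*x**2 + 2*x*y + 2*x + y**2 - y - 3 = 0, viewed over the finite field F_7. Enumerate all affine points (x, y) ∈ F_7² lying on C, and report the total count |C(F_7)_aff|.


Affine F_7-points: {(1, 2), (1, 4), (2, 5), (2, 6), (3, 0), (3, 2), (5, 6), (6, 5)}; count = 8.

For each of the 49 pairs (x, y) ∈ F_7², evaluate f(x, y) mod 7. Record the zeros.
  x = 0: [0↦4, 1↦4, 2↦6, 3↦3, 4↦2, 5↦3, 6↦6]  zeros at y ∈ ∅
  x = 1: [0↦1, 1↦3, 2↦0, 3↦6, 4↦0, 5↦3, 6↦1]  zeros at y ∈ {2, 4}
  x = 2: [0↦2, 1↦6, 2↦5, 3↦6, 4↦2, 5↦0, 6↦0]  zeros at y ∈ {5, 6}
  x = 3: [0↦0, 1↦6, 2↦0, 3↦3, 4↦1, 5↦1, 6↦3]  zeros at y ∈ {0, 2}
  x = 4: [0↦2, 1↦3, 2↦6, 3↦4, 4↦4, 5↦6, 6↦3]  zeros at y ∈ ∅
  x = 5: [0↦1, 1↦4, 2↦2, 3↦2, 4↦4, 5↦1, 6↦0]  zeros at y ∈ {6}
  x = 6: [0↦4, 1↦2, 2↦2, 3↦4, 4↦1, 5↦0, 6↦1]  zeros at y ∈ {5}
Collecting zeros: affine points = {(1, 2), (1, 4), (2, 5), (2, 6), (3, 0), (3, 2), (5, 6), (6, 5)}.
Total count |C(F_7)_aff| = 8.


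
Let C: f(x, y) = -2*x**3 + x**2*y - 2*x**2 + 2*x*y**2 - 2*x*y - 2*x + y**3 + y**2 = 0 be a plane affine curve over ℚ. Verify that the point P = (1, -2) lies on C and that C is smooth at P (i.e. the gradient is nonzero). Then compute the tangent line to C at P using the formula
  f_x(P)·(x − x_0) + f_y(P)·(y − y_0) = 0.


Tangent line at P: -4*x - y + 2 = 0.

Step 1: f(1, -2) = 0, so P lies on C.
Step 2: partial derivatives
  f_x(x, y) = -6*x**2 + 2*x*y - 4*x + 2*y**2 - 2*y - 2, f_y(x, y) = x**2 + 4*x*y - 2*x + 3*y**2 + 2*y.
  f_x(P) = -4, f_y(P) = -1 (gradient nonzero, so P is smooth).
Step 3: tangent line at P: -4·(x − 1) + -1·(y − -2) = 0.
Expanding: -4*x - y + 2 = 0.


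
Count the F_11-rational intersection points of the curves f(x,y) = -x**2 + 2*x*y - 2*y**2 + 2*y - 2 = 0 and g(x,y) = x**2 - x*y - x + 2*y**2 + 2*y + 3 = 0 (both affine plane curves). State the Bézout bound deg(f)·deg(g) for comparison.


Common zeros: ∅; count = 0; Bézout bound = 4.

deg(f) = 2, deg(g) = 2, so Bézout bound = 4.
Scan x ∈ F_11. For each x, list the y ∈ F_11 with f(x, y) ≡ 0 and those with g(x, y) ≡ 0 (mod 11); the common zeros in that column are the intersection.
  x = 0: f ≡ 0 at y ∈ ∅; g ≡ 0 at y ∈ ∅; common: ∅.
  x = 1: f ≡ 0 at y ∈ {5, 8}; g ≡ 0 at y ∈ ∅; common: ∅.
  x = 2: f ≡ 0 at y ∈ ∅; g ≡ 0 at y ∈ {5, 6}; common: ∅.
  x = 3: f ≡ 0 at y ∈ {0, 4}; g ≡ 0 at y ∈ ∅; common: ∅.
  x = 4: f ≡ 0 at y ∈ {8}; g ≡ 0 at y ∈ {5, 7}; common: ∅.
  x = 5: f ≡ 0 at y ∈ {2, 4}; g ≡ 0 at y ∈ {1, 6}; common: ∅.
  x = 6: f ≡ 0 at y ∈ ∅; g ≡ 0 at y ∈ {0, 2}; common: ∅.
  x = 7: f ≡ 0 at y ∈ ∅; g ≡ 0 at y ∈ ∅; common: ∅.
  x = 8: f ≡ 0 at y ∈ {0, 9}; g ≡ 0 at y ∈ {1, 2}; common: ∅.
  x = 9: f ≡ 0 at y ∈ {5}; g ≡ 0 at y ∈ ∅; common: ∅.
  x = 10: f ≡ 0 at y ∈ {2, 9}; g ≡ 0 at y ∈ ∅; common: ∅.
Collecting: common zeros = ∅, so the count is 0.
Comparison with the Bézout bound: 0 ≤ 4 = deg(f)·deg(g), as expected for curves with no common component (the affine F_11-count falls short of the bound because intersections may lie at infinity, over extension fields, or carry multiplicity).


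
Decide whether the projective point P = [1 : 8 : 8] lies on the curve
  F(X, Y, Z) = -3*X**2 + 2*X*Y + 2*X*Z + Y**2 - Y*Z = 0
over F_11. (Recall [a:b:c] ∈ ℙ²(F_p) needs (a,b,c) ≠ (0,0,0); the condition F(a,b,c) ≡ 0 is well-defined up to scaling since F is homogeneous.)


F(1,8,8) ≡ 7 (mod 11); P is NOT on the curve.

Evaluate F(1, 8, 8) term-by-term (mod 11).
  -3*X**2 ↦ -3·1·1·1 = -3
  2*X*Y ↦ 2·1·8·1 = 16
  2*X*Z ↦ 2·1·1·8 = 16
  Y**2 ↦ 1·1·64·1 = 64
  -Y*Z ↦ -1·1·8·8 = -64
Sum: F(1, 8, 8) = (-3) + (16) + (16) + (64) + (-64) = 29.
Reducing mod 11: 29 ≡ 7 (mod 11).
Since F(a, b, c) ≡ 7 ≠ 0 (mod 11), P does NOT lie on the curve.


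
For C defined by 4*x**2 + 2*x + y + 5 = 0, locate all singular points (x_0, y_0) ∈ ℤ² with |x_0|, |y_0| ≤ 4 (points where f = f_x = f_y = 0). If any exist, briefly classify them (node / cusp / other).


No singular points in the scanned grid; C is smooth there.

Compute partial derivatives:
  f_x = 8*x + 2.
  f_y = 1.
f_y = 1 is a nonzero constant, so f_y never vanishes: no point (x, y) can satisfy f = f_x = f_y = 0. In particular no (x, y) ∈ {−4, ..., 4}² is singular; the curve is smooth.


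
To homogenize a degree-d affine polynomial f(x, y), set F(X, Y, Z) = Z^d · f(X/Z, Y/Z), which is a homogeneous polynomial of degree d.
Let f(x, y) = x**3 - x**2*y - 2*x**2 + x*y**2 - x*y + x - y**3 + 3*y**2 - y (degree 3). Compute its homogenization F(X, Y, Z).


F(X, Y, Z) = X**3 - X**2*Y - 2*X**2*Z + X*Y**2 - X*Y*Z + X*Z**2 - Y**3 + 3*Y**2*Z - Y*Z**2

deg(f) = 3.
Substitute x = X/Z, y = Y/Z into f, then multiply by Z^3.
  monomial 1·x^3·y^0 ↦ 1·X^3·Y^0·Z^0.
  monomial -1·x^2·y^1 ↦ -1·X^2·Y^1·Z^0.
  monomial -2·x^2·y^0 ↦ -2·X^2·Y^0·Z^1.
  monomial 1·x^1·y^2 ↦ 1·X^1·Y^2·Z^0.
  monomial -1·x^1·y^1 ↦ -1·X^1·Y^1·Z^1.
  monomial 1·x^1·y^0 ↦ 1·X^1·Y^0·Z^2.
  monomial -1·x^0·y^3 ↦ -1·X^0·Y^3·Z^0.
  monomial 3·x^0·y^2 ↦ 3·X^0·Y^2·Z^1.
  monomial -1·x^0·y^1 ↦ -1·X^0·Y^1·Z^2.
Collecting: F(X, Y, Z) = X**3 - X**2*Y - 2*X**2*Z + X*Y**2 - X*Y*Z + X*Z**2 - Y**3 + 3*Y**2*Z - Y*Z**2.


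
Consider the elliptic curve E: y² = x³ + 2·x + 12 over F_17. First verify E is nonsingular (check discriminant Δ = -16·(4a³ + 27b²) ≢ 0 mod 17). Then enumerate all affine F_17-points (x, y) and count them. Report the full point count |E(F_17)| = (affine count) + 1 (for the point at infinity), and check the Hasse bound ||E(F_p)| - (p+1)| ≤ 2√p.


Affine points = {(1, 7), (1, 10), (4, 4), (4, 13), (6, 6), (6, 11), (8, 8), (8, 9), (12, 8), (12, 9), (13, 5), (13, 12), (14, 8), (14, 9), (15, 0), (16, 3), (16, 14)}; affine count = 17; |E(F_17)| = 18.

Discriminant check: Δ ∝ 4a³ + 27b² = 4·2³ + 27·12² = 4·8 + 27·144 ≡ 10 (mod 17). Nonzero ⇒ E is nonsingular.
For each x ∈ F_17, compute rhs = x³ + 2·x + 12 mod 17, then count y ∈ F_17 with y² ≡ rhs.
  x = 0: rhs = 12, matching y values: none (0 points).
  x = 1: rhs = 15, matching y values: 7, 10 (2 points).
  x = 2: rhs = 7, matching y values: none (0 points).
  x = 3: rhs = 11, matching y values: none (0 points).
  x = 4: rhs = 16, matching y values: 4, 13 (2 points).
  x = 5: rhs = 11, matching y values: none (0 points).
  x = 6: rhs = 2, matching y values: 6, 11 (2 points).
  x = 7: rhs = 12, matching y values: none (0 points).
  x = 8: rhs = 13, matching y values: 8, 9 (2 points).
  x = 9: rhs = 11, matching y values: none (0 points).
  x = 10: rhs = 12, matching y values: none (0 points).
  x = 11: rhs = 5, matching y values: none (0 points).
  x = 12: rhs = 13, matching y values: 8, 9 (2 points).
  x = 13: rhs = 8, matching y values: 5, 12 (2 points).
  x = 14: rhs = 13, matching y values: 8, 9 (2 points).
  x = 15: rhs = 0, matching y values: 0 (1 points).
  x = 16: rhs = 9, matching y values: 3, 14 (2 points).
Total affine count: 17.
Full point count |E(F_17)| = 17 + 1 = 18.
Hasse bound: |18 − (17+1)| = |0| = 0 ≤ 2√17 ≈ 8.2462 ✓.


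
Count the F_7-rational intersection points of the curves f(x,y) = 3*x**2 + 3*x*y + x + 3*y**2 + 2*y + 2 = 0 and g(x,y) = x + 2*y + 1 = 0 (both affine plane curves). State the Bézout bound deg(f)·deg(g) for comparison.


Common zeros: {(0, 3)}; count = 1; Bézout bound = 2.

deg(f) = 2, deg(g) = 1, so Bézout bound = 2.
Scan x ∈ F_7. For each x, list the y ∈ F_7 with f(x, y) ≡ 0 and those with g(x, y) ≡ 0 (mod 7); the common zeros in that column are the intersection.
  x = 0: f ≡ 0 at y ∈ {1, 3}; g ≡ 0 at y ∈ {3}; common: {3}.
  x = 1: f ≡ 0 at y ∈ {1, 2}; g ≡ 0 at y ∈ {6}; common: ∅.
  x = 2: f ≡ 0 at y ∈ ∅; g ≡ 0 at y ∈ {2}; common: ∅.
  x = 3: f ≡ 0 at y ∈ ∅; g ≡ 0 at y ∈ {5}; common: ∅.
  x = 4: f ≡ 0 at y ∈ ∅; g ≡ 0 at y ∈ {1}; common: ∅.
  x = 5: f ≡ 0 at y ∈ ∅; g ≡ 0 at y ∈ {4}; common: ∅.
  x = 6: f ≡ 0 at y ∈ {2, 3}; g ≡ 0 at y ∈ {0}; common: ∅.
Collecting: common zeros = {(0, 3)}, so the count is 1.
Comparison with the Bézout bound: 1 ≤ 2 = deg(f)·deg(g), as expected for curves with no common component (the affine F_7-count falls short of the bound because intersections may lie at infinity, over extension fields, or carry multiplicity).


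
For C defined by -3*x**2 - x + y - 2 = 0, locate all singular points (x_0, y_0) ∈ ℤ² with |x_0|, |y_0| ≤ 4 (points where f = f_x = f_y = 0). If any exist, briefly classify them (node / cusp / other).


No singular points in the scanned grid; C is smooth there.

Compute partial derivatives:
  f_x = -6*x - 1.
  f_y = 1.
f_y = 1 is a nonzero constant, so f_y never vanishes: no point (x, y) can satisfy f = f_x = f_y = 0. In particular no (x, y) ∈ {−4, ..., 4}² is singular; the curve is smooth.


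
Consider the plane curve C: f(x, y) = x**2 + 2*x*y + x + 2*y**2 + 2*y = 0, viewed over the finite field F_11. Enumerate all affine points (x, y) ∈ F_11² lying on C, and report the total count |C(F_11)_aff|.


Affine F_11-points: {(0, 0), (0, 10), (1, 10), (3, 1), (3, 6), (5, 1), (5, 4), (6, 6), (6, 9), (8, 4), (8, 9), (10, 0)}; count = 12.

For each of the 121 pairs (x, y) ∈ F_11², evaluate f(x, y) mod 11. Record the zeros.
  x = 0: [0↦0, 1↦4, 2↦1, 3↦2, 4↦7, 5↦5, 6↦7, 7↦2, 8↦1, 9↦4, 10↦0]  zeros at y ∈ {0, 10}
  x = 1: [0↦2, 1↦8, 2↦7, 3↦10, 4↦6, 5↦6, 6↦10, 7↦7, 8↦8, 9↦2, 10↦0]  zeros at y ∈ {10}
  x = 2: [0↦6, 1↦3, 2↦4, 3↦9, 4↦7, 5↦9, 6↦4, 7↦3, 8↦6, 9↦2, 10↦2]  zeros at y ∈ ∅
  x = 3: [0↦1, 1↦0, 2↦3, 3↦10, 4↦10, 5↦3, 6↦0, 7↦1, 8↦6, 9↦4, 10↦6]  zeros at y ∈ {1, 6}
  x = 4: [0↦9, 1↦10, 2↦4, 3↦2, 4↦4, 5↦10, 6↦9, 7↦1, 8↦8, 9↦8, 10↦1]  zeros at y ∈ ∅
  x = 5: [0↦8, 1↦0, 2↦7, 3↦7, 4↦0, 5↦8, 6↦9, 7↦3, 8↦1, 9↦3, 10↦9]  zeros at y ∈ {1, 4}
  x = 6: [0↦9, 1↦3, 2↦1, 3↦3, 4↦9, 5↦8, 6↦0, 7↦7, 8↦7, 9↦0, 10↦8]  zeros at y ∈ {6, 9}
  x = 7: [0↦1, 1↦8, 2↦8, 3↦1, 4↦9, 5↦10, 6↦4, 7↦2, 8↦4, 9↦10, 10↦9]  zeros at y ∈ ∅
  x = 8: [0↦6, 1↦4, 2↦6, 3↦1, 4↦0, 5↦3, 6↦10, 7↦10, 8↦3, 9↦0, 10↦1]  zeros at y ∈ {4, 9}
  x = 9: [0↦2, 1↦2, 2↦6, 3↦3, 4↦4, 5↦9, 6↦7, 7↦9, 8↦4, 9↦3, 10↦6]  zeros at y ∈ ∅
  x = 10: [0↦0, 1↦2, 2↦8, 3↦7, 4↦10, 5↦6, 6↦6, 7↦10, 8↦7, 9↦8, 10↦2]  zeros at y ∈ {0}
Collecting zeros: affine points = {(0, 0), (0, 10), (1, 10), (3, 1), (3, 6), (5, 1), (5, 4), (6, 6), (6, 9), (8, 4), (8, 9), (10, 0)}.
Total count |C(F_11)_aff| = 12.


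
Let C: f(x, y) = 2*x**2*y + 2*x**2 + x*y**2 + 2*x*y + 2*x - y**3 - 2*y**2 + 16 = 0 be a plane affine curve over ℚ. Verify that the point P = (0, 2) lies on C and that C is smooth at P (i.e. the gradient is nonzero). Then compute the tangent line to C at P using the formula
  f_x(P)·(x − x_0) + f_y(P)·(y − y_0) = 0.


Tangent line at P: 10*x - 20*y + 40 = 0.

Step 1: f(0, 2) = 0, so P lies on C.
Step 2: partial derivatives
  f_x(x, y) = 4*x*y + 4*x + y**2 + 2*y + 2, f_y(x, y) = 2*x**2 + 2*x*y + 2*x - 3*y**2 - 4*y.
  f_x(P) = 10, f_y(P) = -20 (gradient nonzero, so P is smooth).
Step 3: tangent line at P: 10·(x − 0) + -20·(y − 2) = 0.
Expanding: 10*x - 20*y + 40 = 0.


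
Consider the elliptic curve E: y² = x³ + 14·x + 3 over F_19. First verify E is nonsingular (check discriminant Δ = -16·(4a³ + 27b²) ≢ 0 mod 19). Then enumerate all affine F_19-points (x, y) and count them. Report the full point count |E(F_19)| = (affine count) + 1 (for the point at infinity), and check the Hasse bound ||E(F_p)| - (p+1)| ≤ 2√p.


Affine points = {(2, 1), (2, 18), (4, 3), (4, 16), (7, 8), (7, 11), (8, 0), (11, 5), (11, 14), (13, 8), (13, 11), (14, 6), (14, 13), (15, 4), (15, 15), (17, 9), (17, 10), (18, 8), (18, 11)}; affine count = 19; |E(F_19)| = 20.

Discriminant check: Δ ∝ 4a³ + 27b² = 4·14³ + 27·3² = 4·2744 + 27·9 ≡ 9 (mod 19). Nonzero ⇒ E is nonsingular.
For each x ∈ F_19, compute rhs = x³ + 14·x + 3 mod 19, then count y ∈ F_19 with y² ≡ rhs.
  x = 0: rhs = 3, matching y values: none (0 points).
  x = 1: rhs = 18, matching y values: none (0 points).
  x = 2: rhs = 1, matching y values: 1, 18 (2 points).
  x = 3: rhs = 15, matching y values: none (0 points).
  x = 4: rhs = 9, matching y values: 3, 16 (2 points).
  x = 5: rhs = 8, matching y values: none (0 points).
  x = 6: rhs = 18, matching y values: none (0 points).
  x = 7: rhs = 7, matching y values: 8, 11 (2 points).
  x = 8: rhs = 0, matching y values: 0 (1 points).
  x = 9: rhs = 3, matching y values: none (0 points).
  x = 10: rhs = 3, matching y values: none (0 points).
  x = 11: rhs = 6, matching y values: 5, 14 (2 points).
  x = 12: rhs = 18, matching y values: none (0 points).
  x = 13: rhs = 7, matching y values: 8, 11 (2 points).
  x = 14: rhs = 17, matching y values: 6, 13 (2 points).
  x = 15: rhs = 16, matching y values: 4, 15 (2 points).
  x = 16: rhs = 10, matching y values: none (0 points).
  x = 17: rhs = 5, matching y values: 9, 10 (2 points).
  x = 18: rhs = 7, matching y values: 8, 11 (2 points).
Total affine count: 19.
Full point count |E(F_19)| = 19 + 1 = 20.
Hasse bound: |20 − (19+1)| = |0| = 0 ≤ 2√19 ≈ 8.7178 ✓.


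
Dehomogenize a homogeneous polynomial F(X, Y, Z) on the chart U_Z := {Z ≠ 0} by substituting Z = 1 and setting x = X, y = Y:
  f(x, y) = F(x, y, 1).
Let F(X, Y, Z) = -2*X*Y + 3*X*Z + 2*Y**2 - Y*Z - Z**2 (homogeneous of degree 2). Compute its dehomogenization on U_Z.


f(x, y) = -2*x*y + 3*x + 2*y**2 - y - 1

On U_Z we set Z = 1. Each monomial c·X^i·Y^j·Z^k in F becomes c·x^i·y^j·1^k = c·x^i·y^j.
Substituting Z = 1: F(X, Y, 1) = -2*x*y + 3*x + 2*y**2 - y - 1.
Note: deg(f) ≤ deg(F) = 2; strict inequality happens when F is divisible by Z (lost terms).
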